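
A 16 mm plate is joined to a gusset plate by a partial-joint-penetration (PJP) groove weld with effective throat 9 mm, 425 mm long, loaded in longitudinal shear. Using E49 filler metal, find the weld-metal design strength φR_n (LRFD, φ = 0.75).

E49XX → F_EXX = 490 MPa.
Effective throat (given) t_e = 9 mm.
A_we = 9 × 425 = 3825 mm².
F_nw = 0.6 F_EXX = 294 MPa.
φR_n = 0.75 × 294 × 3825 × 10⁻³ = 843.4 kN.

φR_n ≈ 843 kN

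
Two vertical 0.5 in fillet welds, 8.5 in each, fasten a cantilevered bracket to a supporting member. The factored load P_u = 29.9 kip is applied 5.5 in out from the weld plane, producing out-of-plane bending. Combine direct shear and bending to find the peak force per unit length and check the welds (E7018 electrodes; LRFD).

f_max ≈ 7.05 kip/in; adequate

E70XX → F_EXX = 70 ksi.
L_w = 2 × 8.5 = 17 in; section modulus (unit throat) S = 2 × L²/6 = 24.08 in².
Direct shear f_v = P/L_w = 29.9/17 = 1.759 kip/in.
Moment M = P × e = 29.9 × 5.5 = 164.45 kip·in; bending f_b = M/S = 6.828 kip/in.
f_max = √(f_v² + f_b²) = √(1.759² + 6.828²) = 7.051 kip/in.
φr_n = 0.75 × 0.6 × 70 × (0.707 × 0.5) = 11.14 kip/in → adequate.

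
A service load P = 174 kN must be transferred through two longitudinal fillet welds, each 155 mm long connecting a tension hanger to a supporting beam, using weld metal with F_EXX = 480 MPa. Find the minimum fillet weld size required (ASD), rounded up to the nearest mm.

w = 6 mm

Total weld length L = 310 mm.
Required throat t_e = P × Ω / (0.6 F_EXX × L) = 174 × 2.0 / (0.6 × 480 × 310 × 10⁻³) = 3.898 mm.
Required leg w = t_e / 0.707 = 5.513 mm → use 6 mm.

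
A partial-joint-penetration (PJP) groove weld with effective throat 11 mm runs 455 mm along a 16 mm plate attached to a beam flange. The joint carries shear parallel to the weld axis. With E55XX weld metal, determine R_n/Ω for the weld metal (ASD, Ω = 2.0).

E55XX → F_EXX = 550 MPa.
Effective throat (given) t_e = 11 mm.
A_we = 11 × 455 = 5005 mm².
F_nw = 0.6 F_EXX = 330 MPa.
R_n/Ω = (330 × 5005) / 2.0 × 10⁻³ = 825.8 kN.

R_n/Ω ≈ 826 kN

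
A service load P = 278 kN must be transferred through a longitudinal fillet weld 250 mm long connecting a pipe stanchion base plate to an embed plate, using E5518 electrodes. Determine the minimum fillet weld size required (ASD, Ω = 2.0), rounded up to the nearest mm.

w = 10 mm

E55XX → F_EXX = 550 MPa.
Total weld length L = 250 mm.
Required throat t_e = P × Ω / (0.6 F_EXX × L) = 278 × 2.0 / (0.6 × 550 × 250 × 10⁻³) = 6.739 mm.
Required leg w = t_e / 0.707 = 9.532 mm → use 10 mm.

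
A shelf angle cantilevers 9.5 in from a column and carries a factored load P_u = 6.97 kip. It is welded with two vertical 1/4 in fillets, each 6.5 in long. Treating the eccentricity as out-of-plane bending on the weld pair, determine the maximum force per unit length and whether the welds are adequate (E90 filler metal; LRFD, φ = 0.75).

f_max ≈ 4.73 kip/in; adequate

E90XX → F_EXX = 90 ksi.
L_w = 2 × 6.5 = 13 in; section modulus (unit throat) S = 2 × L²/6 = 14.08 in².
Direct shear f_v = P/L_w = 6.97/13 = 0.5362 kip/in.
Moment M = P × e = 6.97 × 9.5 = 66.215 kip·in; bending f_b = M/S = 4.702 kip/in.
f_max = √(f_v² + f_b²) = √(0.5362² + 4.702²) = 4.732 kip/in.
φr_n = 0.75 × 0.6 × 90 × (0.707 × 0.25) = 7.158 kip/in → adequate.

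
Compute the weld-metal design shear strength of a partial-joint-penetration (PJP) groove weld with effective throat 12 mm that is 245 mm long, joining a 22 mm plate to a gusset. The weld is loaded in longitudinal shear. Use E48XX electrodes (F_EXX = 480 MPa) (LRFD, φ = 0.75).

Effective throat (given) t_e = 12 mm.
A_we = 12 × 245 = 2940 mm².
F_nw = 0.6 F_EXX = 288 MPa.
φR_n = 0.75 × 288 × 2940 × 10⁻³ = 635 kN.

φR_n ≈ 635 kN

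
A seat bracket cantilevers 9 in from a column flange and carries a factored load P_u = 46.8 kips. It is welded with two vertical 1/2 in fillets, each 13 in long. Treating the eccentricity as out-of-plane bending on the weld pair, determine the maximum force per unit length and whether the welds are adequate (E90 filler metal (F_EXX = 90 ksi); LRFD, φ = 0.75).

L_w = 2 × 13 = 26 in; section modulus (unit throat) S = 2 × L²/6 = 56.33 in².
Direct shear f_v = P/L_w = 46.8/26 = 1.8 kip/in.
Moment M = P × e = 46.8 × 9 = 421.2 kip·in; bending f_b = M/S = 7.477 kip/in.
f_max = √(f_v² + f_b²) = √(1.8² + 7.477²) = 7.691 kip/in.
φr_n = 0.75 × 0.6 × 90 × (0.707 × 0.5) = 14.32 kip/in → adequate.

f_max ≈ 7.69 kip/in; adequate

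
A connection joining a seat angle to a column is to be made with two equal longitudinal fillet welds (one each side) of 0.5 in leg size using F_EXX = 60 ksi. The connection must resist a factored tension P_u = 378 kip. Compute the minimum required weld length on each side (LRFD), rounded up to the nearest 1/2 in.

Throat t_e = 0.707 × 0.5 = 0.3535 in.
φr_n = 0.75 × 0.6 × 60 × 0.3535 = 9.544 kip/in.
L_req = P_u / φr_n = 378 / 9.544 = 39.6 in total.
Per side: 39.6 / 2 = 19.8 in.
Round up → use L = 20 in on each side.

L = 20 in on each side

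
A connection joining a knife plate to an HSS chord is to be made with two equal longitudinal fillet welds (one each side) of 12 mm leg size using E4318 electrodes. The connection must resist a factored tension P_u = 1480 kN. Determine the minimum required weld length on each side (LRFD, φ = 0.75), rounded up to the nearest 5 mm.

E43XX → F_EXX = 430 MPa.
Throat t_e = 0.707 × 12 = 8.484 mm.
φr_n = 0.75 × 0.6 × 430 × 8.484 × 10⁻³ = 1.642 kN/mm.
L_req = P_u / φr_n = 1480 / 1.642 = 901.5 mm total.
Per side: 901.5 / 2 = 450.8 mm.
Round up → use L = 455 mm on each side.

L = 455 mm on each side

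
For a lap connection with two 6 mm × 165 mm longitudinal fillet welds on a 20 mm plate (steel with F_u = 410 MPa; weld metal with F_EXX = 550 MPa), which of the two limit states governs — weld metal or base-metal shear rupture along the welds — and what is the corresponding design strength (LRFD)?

t_e = 0.707 × 6 = 4.242 mm; L = 330 mm.
Weld metal: φR_n = 0.75 × 0.6 × 550 × 4.242 × 330 × 10⁻³ = 346.5 kN.
Base metal (shear rupture): φR_n = 0.75 × 0.6 × 410 × 20 × 330 × 10⁻³ = 1218 kN.
Governing: weld metal.

φR_n ≈ 346 kN (weld metal governs)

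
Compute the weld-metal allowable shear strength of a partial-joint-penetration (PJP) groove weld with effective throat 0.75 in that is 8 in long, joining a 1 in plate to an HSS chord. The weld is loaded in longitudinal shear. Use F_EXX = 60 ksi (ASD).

R_n/Ω ≈ 108 kip

Effective throat (given) t_e = 0.75 in.
A_we = 0.75 × 8 = 6 in².
F_nw = 0.6 F_EXX = 36 ksi.
R_n/Ω = (36 × 6) / 2.0 = 108 kip.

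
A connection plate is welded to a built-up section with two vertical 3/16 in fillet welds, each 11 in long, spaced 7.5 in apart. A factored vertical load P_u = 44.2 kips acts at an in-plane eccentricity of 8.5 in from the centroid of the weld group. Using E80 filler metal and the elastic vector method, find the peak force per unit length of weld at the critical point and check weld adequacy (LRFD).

E80XX → F_EXX = 80 ksi.
Total weld length L_w = 22 in. Treat welds as unit-width lines.
Polar moment about centroid: J = 2[d³/12 + d(b/2)²] = 2[11³/12 + 11×3.75²] = 531.2 in³.
Direct shear f_v = P/L_w = 44.2 / 22 = 2.009 kip/in (vertical).
Torsion M = P·e = 44.2 × 8.5 = 375.7 kip·in.
Critical point at (x, y) = (3.75, 5.5) from centroid. f_tx = M·y/J = 3.89 kip/in; f_ty = M·x/J = 2.652 kip/in.
Resultant f_max = √[f_tx² + (f_v + f_ty)²] = √[3.89² + (2.009 + 2.652)²] = 6.071 kip/in.
Capacity per unit length: φr_n = 0.75 × 0.6 × 80 × (0.707 × 0.1875) = 4.772 kip/in.
6.071 > 4.772 → NOT adequate.

f_max ≈ 6.07 kip/in; NOT adequate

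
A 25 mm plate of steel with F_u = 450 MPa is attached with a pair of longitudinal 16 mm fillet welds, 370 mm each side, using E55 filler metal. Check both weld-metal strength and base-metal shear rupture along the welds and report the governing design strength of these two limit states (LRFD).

E55XX → F_EXX = 550 MPa.
t_e = 0.707 × 16 = 11.31 mm; L = 740 mm.
Weld metal: φR_n = 0.75 × 0.6 × 550 × 11.31 × 740 × 10⁻³ = 2072 kN.
Base metal (shear rupture): φR_n = 0.75 × 0.6 × 450 × 25 × 740 × 10⁻³ = 3746 kN.
Governing: weld metal.

φR_n ≈ 2070 kN (weld metal governs)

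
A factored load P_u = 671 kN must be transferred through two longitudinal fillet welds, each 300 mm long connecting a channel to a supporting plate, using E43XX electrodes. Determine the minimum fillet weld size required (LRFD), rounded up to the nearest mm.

E43XX → F_EXX = 430 MPa.
Total weld length L = 600 mm.
Required throat t_e = P_u / (φ × 0.6 F_EXX × L) = 671 / (0.75 × 0.6 × 430 × 600 × 10⁻³) = 5.78 mm.
Required leg w = t_e / 0.707 = 8.175 mm → use 9 mm.

w = 9 mm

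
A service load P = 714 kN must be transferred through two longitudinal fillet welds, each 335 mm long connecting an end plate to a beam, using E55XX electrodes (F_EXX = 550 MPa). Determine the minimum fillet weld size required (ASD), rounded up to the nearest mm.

w = 10 mm

Total weld length L = 670 mm.
Required throat t_e = P × Ω / (0.6 F_EXX × L) = 714 × 2.0 / (0.6 × 550 × 670 × 10⁻³) = 6.459 mm.
Required leg w = t_e / 0.707 = 9.135 mm → use 10 mm.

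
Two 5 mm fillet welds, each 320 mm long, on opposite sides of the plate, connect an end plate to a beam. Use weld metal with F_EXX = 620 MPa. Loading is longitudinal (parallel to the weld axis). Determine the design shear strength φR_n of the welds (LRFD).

φR_n ≈ 631 kN

Effective throat t_e = 0.707 × 5 = 3.535 mm.
Total length L = 640 mm; A_we = 3.535 × 640 = 2262 mm².
F_nw = 0.6 F_EXX = 0.6 × 620 = 372 MPa.
φR_n = 0.75 × 372 × 2262 × 10⁻³ = 631.2 kN.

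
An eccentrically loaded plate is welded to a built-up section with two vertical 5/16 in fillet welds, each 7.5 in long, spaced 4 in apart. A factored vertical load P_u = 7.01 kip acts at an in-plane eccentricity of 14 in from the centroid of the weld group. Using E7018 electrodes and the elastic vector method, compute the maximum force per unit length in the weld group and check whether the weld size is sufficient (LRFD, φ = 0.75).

E70XX → F_EXX = 70 ksi.
Total weld length L_w = 15 in. Treat welds as unit-width lines.
Polar moment about centroid: J = 2[d³/12 + d(b/2)²] = 2[7.5³/12 + 7.5×2²] = 130.3 in³.
Direct shear f_v = P/L_w = 7.01 / 15 = 0.4673 kip/in (vertical).
Torsion M = P·e = 7.01 × 14 = 98.14 kip·in.
Critical point at (x, y) = (2, 3.75) from centroid. f_tx = M·y/J = 2.824 kip/in; f_ty = M·x/J = 1.506 kip/in.
Resultant f_max = √[f_tx² + (f_v + f_ty)²] = √[2.824² + (0.4673 + 1.506)²] = 3.445 kip/in.
Capacity per unit length: φr_n = 0.75 × 0.6 × 70 × (0.707 × 0.3125) = 6.96 kip/in.
3.445 ≤ 6.96 → adequate.

f_max ≈ 3.45 kip/in; adequate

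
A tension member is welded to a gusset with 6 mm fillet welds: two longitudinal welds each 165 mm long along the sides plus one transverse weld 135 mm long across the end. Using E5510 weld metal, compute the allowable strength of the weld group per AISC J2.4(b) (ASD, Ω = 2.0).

E55XX → F_EXX = 550 MPa.
t_e = 0.707 × 6 = 4.242 mm.
R_nwl = 0.6 × 550 × 4.242 × 330 × 10⁻³ = 462 kN (longitudinal, 2 welds).
R_nwt = 0.6 × 550 × 4.242 × 135 × 10⁻³ = 189 kN (transverse, base value).
(i) R_nwl + R_nwt = 650.9 kN; (ii) 0.85 R_nwl + 1.5 R_nwt = 676.1 kN.
R_n = max = 676.1 kN [governs: (ii)]; R_n/Ω = 338.1 kN.

R_n/Ω ≈ 338 kN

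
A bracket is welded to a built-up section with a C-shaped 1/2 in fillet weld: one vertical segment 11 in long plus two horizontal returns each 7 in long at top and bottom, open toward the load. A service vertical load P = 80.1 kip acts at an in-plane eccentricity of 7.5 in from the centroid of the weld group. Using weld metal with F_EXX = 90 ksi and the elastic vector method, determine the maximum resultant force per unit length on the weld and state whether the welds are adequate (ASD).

Total weld length L_w = 25 in. Treat welds as unit-width lines.
Centroid: x̄ = 2×7×3.5 / 25 = 1.96 in from the vertical weld.
Polar moment about centroid: J = I_x + I_y = [11³/12 + 2×7×5.5²] + [11×1.96² + 2(7³/12 + 7×1.54²)] = 667 in³.
Direct shear f_v = P/L_w = 80.1 / 25 = 3.204 kip/in (vertical).
Torsion M = P·e = 80.1 × 7.5 = 600.75 kip·in.
Critical point at (x, y) = (5.04, 5.5) from centroid. f_tx = M·y/J = 4.953 kip/in; f_ty = M·x/J = 4.539 kip/in.
Resultant f_max = √[f_tx² + (f_v + f_ty)²] = √[4.953² + (3.204 + 4.539)²] = 9.192 kip/in.
Capacity per unit length: r_n/Ω = (1/2.0) × 0.6 × 90 × (0.707 × 0.5) = 9.544 kip/in.
9.192 ≤ 9.544 → adequate.

f_max ≈ 9.19 kip/in; adequate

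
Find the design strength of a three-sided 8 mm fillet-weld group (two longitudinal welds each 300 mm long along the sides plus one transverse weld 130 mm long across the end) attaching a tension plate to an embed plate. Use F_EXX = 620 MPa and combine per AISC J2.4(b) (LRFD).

φR_n ≈ 1150 kN

t_e = 0.707 × 8 = 5.656 mm.
R_nwl = 0.6 × 620 × 5.656 × 600 × 10⁻³ = 1262 kN (longitudinal, 2 welds).
R_nwt = 0.6 × 620 × 5.656 × 130 × 10⁻³ = 273.5 kN (transverse, base value).
(i) R_nwl + R_nwt = 1536 kN; (ii) 0.85 R_nwl + 1.5 R_nwt = 1483 kN.
R_n = max = 1536 kN [governs: (i)]; φR_n = 1152 kN.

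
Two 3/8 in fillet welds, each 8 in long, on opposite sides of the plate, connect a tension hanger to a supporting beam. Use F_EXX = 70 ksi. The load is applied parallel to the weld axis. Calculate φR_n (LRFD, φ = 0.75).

φR_n ≈ 134 kip

Effective throat t_e = 0.707 × 0.375 = 0.2651 in.
Total length L = 16 in; A_we = 0.2651 × 16 = 4.242 in².
F_nw = 0.6 F_EXX = 0.6 × 70 = 42 ksi.
φR_n = 0.75 × 42 × 4.242 = 133.6 kip.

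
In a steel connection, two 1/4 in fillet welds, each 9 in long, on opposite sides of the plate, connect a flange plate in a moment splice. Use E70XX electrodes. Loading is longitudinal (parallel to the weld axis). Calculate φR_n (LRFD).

φR_n ≈ 100 kip

E70XX → F_EXX = 70 ksi.
Effective throat t_e = 0.707 × 0.25 = 0.1767 in.
Total length L = 18 in; A_we = 0.1767 × 18 = 3.181 in².
F_nw = 0.6 F_EXX = 0.6 × 70 = 42 ksi.
φR_n = 0.75 × 42 × 3.181 = 100.2 kip.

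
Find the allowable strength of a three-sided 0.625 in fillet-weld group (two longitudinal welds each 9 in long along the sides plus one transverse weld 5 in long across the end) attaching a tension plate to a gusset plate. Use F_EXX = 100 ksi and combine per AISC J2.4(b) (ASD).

R_n/Ω ≈ 305 kips

t_e = 0.707 × 0.625 = 0.4419 in.
R_nwl = 0.6 × 100 × 0.4419 × 18 = 477.2 kips (longitudinal, 2 welds).
R_nwt = 0.6 × 100 × 0.4419 × 5 = 132.6 kips (transverse, base value).
(i) R_nwl + R_nwt = 609.8 kips; (ii) 0.85 R_nwl + 1.5 R_nwt = 604.5 kips.
R_n = max = 609.8 kips [governs: (i)]; R_n/Ω = 304.9 kips.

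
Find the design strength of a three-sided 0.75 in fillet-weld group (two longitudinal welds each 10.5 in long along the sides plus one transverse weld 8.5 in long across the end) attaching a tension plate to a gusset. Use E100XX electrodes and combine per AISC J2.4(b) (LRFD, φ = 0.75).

φR_n ≈ 730 kips

E100XX → F_EXX = 100 ksi.
t_e = 0.707 × 0.75 = 0.5302 in.
R_nwl = 0.6 × 100 × 0.5302 × 21 = 668.1 kips (longitudinal, 2 welds).
R_nwt = 0.6 × 100 × 0.5302 × 8.5 = 270.4 kips (transverse, base value).
(i) R_nwl + R_nwt = 938.5 kips; (ii) 0.85 R_nwl + 1.5 R_nwt = 973.5 kips.
R_n = max = 973.5 kips [governs: (ii)]; φR_n = 730.2 kips.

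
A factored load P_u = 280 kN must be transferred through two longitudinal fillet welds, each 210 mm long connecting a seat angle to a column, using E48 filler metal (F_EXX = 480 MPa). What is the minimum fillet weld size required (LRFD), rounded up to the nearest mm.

Total weld length L = 420 mm.
Required throat t_e = P_u / (φ × 0.6 F_EXX × L) = 280 / (0.75 × 0.6 × 480 × 420 × 10⁻³) = 3.086 mm.
Required leg w = t_e / 0.707 = 4.366 mm → use 5 mm.

w = 5 mm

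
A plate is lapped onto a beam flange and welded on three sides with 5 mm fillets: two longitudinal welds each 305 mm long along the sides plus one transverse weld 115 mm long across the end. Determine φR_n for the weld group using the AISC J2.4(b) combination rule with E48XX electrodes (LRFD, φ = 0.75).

E48XX → F_EXX = 480 MPa.
t_e = 0.707 × 5 = 3.535 mm.
R_nwl = 0.6 × 480 × 3.535 × 610 × 10⁻³ = 621 kN (longitudinal, 2 welds).
R_nwt = 0.6 × 480 × 3.535 × 115 × 10⁻³ = 117.1 kN (transverse, base value).
(i) R_nwl + R_nwt = 738.1 kN; (ii) 0.85 R_nwl + 1.5 R_nwt = 703.5 kN.
R_n = max = 738.1 kN [governs: (i)]; φR_n = 553.6 kN.

φR_n ≈ 554 kN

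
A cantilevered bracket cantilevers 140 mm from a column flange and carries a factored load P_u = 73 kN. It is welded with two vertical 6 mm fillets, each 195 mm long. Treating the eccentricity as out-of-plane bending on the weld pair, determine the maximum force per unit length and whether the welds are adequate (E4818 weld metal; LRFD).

f_max ≈ 828 N/mm; adequate

E48XX → F_EXX = 480 MPa.
L_w = 2 × 195 = 390 mm; section modulus (unit throat) S = 2 × L²/6 = 12680 mm².
Direct shear f_v = P/L_w = 73×10³/390 = 187.2 N/mm.
Moment M = P × e = 73×10³ × 140 = 10220000 N·mm; bending f_b = M/S = 806.3 N/mm.
f_max = √(f_v² + f_b²) = √(187.2² + 806.3²) = 827.8 N/mm.
φr_n = 0.75 × 0.6 × 480 × (0.707 × 6) = 916.3 N/mm → adequate.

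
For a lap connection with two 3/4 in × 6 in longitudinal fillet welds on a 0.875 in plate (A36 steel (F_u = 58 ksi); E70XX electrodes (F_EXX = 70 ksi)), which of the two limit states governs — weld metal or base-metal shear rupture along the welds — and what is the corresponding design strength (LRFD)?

t_e = 0.707 × 0.75 = 0.5302 in; L = 12 in.
Weld metal: φR_n = 0.75 × 0.6 × 70 × 0.5302 × 12 = 200.4 kip.
Base metal (shear rupture): φR_n = 0.75 × 0.6 × 58 × 0.875 × 12 = 274 kip.
Governing: weld metal.

φR_n ≈ 200 kip (weld metal governs)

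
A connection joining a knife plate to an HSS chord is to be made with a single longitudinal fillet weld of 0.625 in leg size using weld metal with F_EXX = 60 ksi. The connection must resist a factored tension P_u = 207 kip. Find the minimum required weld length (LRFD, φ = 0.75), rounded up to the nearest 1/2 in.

L = 17.5 in

Throat t_e = 0.707 × 0.625 = 0.4419 in.
φr_n = 0.75 × 0.6 × 60 × 0.4419 = 11.93 kip/in.
L_req = P_u / φr_n = 207 / 11.93 = 17.35 in total.
Round up → use L = 17.5 in.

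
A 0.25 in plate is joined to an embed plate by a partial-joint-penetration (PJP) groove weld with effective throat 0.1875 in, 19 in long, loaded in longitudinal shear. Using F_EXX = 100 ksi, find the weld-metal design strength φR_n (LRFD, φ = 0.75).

Effective throat (given) t_e = 0.1875 in.
A_we = 0.1875 × 19 = 3.562 in².
F_nw = 0.6 F_EXX = 60 ksi.
φR_n = 0.75 × 60 × 3.562 = 160.3 kips.

φR_n ≈ 160 kips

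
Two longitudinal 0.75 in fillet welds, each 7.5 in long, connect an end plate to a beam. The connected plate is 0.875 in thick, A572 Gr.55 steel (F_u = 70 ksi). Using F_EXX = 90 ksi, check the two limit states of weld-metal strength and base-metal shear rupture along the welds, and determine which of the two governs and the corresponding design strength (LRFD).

t_e = 0.707 × 0.75 = 0.5302 in; L = 15 in.
Weld metal: φR_n = 0.75 × 0.6 × 90 × 0.5302 × 15 = 322.1 kip.
Base metal (shear rupture): φR_n = 0.75 × 0.6 × 70 × 0.875 × 15 = 413.4 kip.
Governing: weld metal.

φR_n ≈ 322 kip (weld metal governs)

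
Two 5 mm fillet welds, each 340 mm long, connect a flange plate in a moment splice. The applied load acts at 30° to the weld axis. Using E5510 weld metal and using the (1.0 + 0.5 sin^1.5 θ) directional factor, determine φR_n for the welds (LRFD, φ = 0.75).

φR_n ≈ 700 kN

E55XX → F_EXX = 550 MPa.
t_e = 0.707 × 5 = 3.535 mm; A_we = 3.535 × 680 = 2404 mm².
Directional factor: 1.0 + 0.5 sin^1.5(30°) = 1.177.
F_nw = 0.6 × 550 × 1.177 = 388.3 MPa.
φR_n = 0.75 × 388.3 × 2404 × 10⁻³ = 700.1 kN.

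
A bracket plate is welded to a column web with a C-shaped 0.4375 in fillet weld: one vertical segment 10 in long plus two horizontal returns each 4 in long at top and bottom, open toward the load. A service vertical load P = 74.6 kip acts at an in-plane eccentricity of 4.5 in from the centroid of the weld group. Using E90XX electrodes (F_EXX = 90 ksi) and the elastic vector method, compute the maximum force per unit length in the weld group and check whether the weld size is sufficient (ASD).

Total weld length L_w = 18 in. Treat welds as unit-width lines.
Centroid: x̄ = 2×4×2 / 18 = 0.8889 in from the vertical weld.
Polar moment about centroid: J = I_x + I_y = [10³/12 + 2×4×5²] + [10×0.8889² + 2(4³/12 + 4×1.111²)] = 311.8 in³.
Direct shear f_v = P/L_w = 74.6 / 18 = 4.144 kip/in (vertical).
Torsion M = P·e = 74.6 × 4.5 = 335.7 kip·in.
Critical point at (x, y) = (3.111, 5) from centroid. f_tx = M·y/J = 5.384 kip/in; f_ty = M·x/J = 3.35 kip/in.
Resultant f_max = √[f_tx² + (f_v + f_ty)²] = √[5.384² + (4.144 + 3.35)²] = 9.228 kip/in.
Capacity per unit length: r_n/Ω = (1/2.0) × 0.6 × 90 × (0.707 × 0.4375) = 8.351 kip/in.
9.228 > 8.351 → NOT adequate.

f_max ≈ 9.23 kip/in; NOT adequate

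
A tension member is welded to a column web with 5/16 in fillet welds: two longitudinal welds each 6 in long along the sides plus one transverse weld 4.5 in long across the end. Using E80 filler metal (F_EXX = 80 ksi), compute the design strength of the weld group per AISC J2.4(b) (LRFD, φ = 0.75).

t_e = 0.707 × 0.3125 = 0.2209 in.
R_nwl = 0.6 × 80 × 0.2209 × 12 = 127.3 kip (longitudinal, 2 welds).
R_nwt = 0.6 × 80 × 0.2209 × 4.5 = 47.72 kip (transverse, base value).
(i) R_nwl + R_nwt = 175 kip; (ii) 0.85 R_nwl + 1.5 R_nwt = 179.8 kip.
R_n = max = 179.8 kip [governs: (ii)]; φR_n = 134.8 kip.

φR_n ≈ 135 kip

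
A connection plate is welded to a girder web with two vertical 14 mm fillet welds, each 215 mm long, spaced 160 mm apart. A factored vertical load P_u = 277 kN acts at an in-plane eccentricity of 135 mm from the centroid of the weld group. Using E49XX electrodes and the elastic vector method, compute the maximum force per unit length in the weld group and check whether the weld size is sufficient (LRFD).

f_max ≈ 1610 N/mm; adequate

E49XX → F_EXX = 490 MPa.
Total weld length L_w = 430 mm. Treat welds as unit-width lines.
Polar moment about centroid: J = 2[d³/12 + d(b/2)²] = 2[215³/12 + 215×80²] = 4408000 mm³.
Direct shear f_v = P/L_w = 277×10³ / 430 = 644.2 N/mm (vertical).
Torsion M = P·e = 277×10³ × 135 = 37395000 N·mm.
Critical point at (x, y) = (80, 107.5) from centroid. f_tx = M·y/J = 911.9 N/mm; f_ty = M·x/J = 678.6 N/mm.
Resultant f_max = √[f_tx² + (f_v + f_ty)²] = √[911.9² + (644.2 + 678.6)²] = 1607 N/mm.
Capacity per unit length: φr_n = 0.75 × 0.6 × 490 × (0.707 × 14) = 2183 N/mm.
1607 ≤ 2183 → adequate.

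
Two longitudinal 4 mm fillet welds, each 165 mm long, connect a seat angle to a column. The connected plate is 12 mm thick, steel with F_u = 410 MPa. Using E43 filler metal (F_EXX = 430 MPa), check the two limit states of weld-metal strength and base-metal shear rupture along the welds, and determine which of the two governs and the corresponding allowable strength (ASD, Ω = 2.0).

R_n/Ω ≈ 120 kN (weld metal governs)

t_e = 0.707 × 4 = 2.828 mm; L = 330 mm.
Weld metal: R_n/Ω = (1/2.0) × 0.6 × 430 × 2.828 × 330 × 10⁻³ = 120.4 kN.
Base metal (shear rupture): R_n/Ω = (1/2.0) × 0.6 × 410 × 12 × 330 × 10⁻³ = 487.1 kN.
Governing: weld metal.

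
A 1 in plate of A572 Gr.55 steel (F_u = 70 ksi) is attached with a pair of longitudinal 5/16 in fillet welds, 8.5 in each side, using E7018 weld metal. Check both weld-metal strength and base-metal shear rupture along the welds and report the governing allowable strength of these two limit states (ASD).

R_n/Ω ≈ 78.9 kips (weld metal governs)

E70XX → F_EXX = 70 ksi.
t_e = 0.707 × 0.3125 = 0.2209 in; L = 17 in.
Weld metal: R_n/Ω = (1/2.0) × 0.6 × 70 × 0.2209 × 17 = 78.87 kips.
Base metal (shear rupture): R_n/Ω = (1/2.0) × 0.6 × 70 × 1 × 17 = 357 kips.
Governing: weld metal.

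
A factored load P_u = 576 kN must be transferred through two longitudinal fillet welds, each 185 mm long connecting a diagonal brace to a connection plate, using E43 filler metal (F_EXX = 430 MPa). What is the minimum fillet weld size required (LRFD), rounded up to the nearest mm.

Total weld length L = 370 mm.
Required throat t_e = P_u / (φ × 0.6 F_EXX × L) = 576 / (0.75 × 0.6 × 430 × 370 × 10⁻³) = 8.045 mm.
Required leg w = t_e / 0.707 = 11.38 mm → use 12 mm.

w = 12 mm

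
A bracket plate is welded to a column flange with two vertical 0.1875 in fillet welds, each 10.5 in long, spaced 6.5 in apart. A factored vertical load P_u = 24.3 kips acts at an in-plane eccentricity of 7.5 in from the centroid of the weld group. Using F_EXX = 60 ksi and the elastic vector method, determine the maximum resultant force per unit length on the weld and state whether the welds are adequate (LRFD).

Total weld length L_w = 21 in. Treat welds as unit-width lines.
Polar moment about centroid: J = 2[d³/12 + d(b/2)²] = 2[10.5³/12 + 10.5×3.25²] = 414.8 in³.
Direct shear f_v = P/L_w = 24.3 / 21 = 1.157 kip/in (vertical).
Torsion M = P·e = 24.3 × 7.5 = 182.25 kip·in.
Critical point at (x, y) = (3.25, 5.25) from centroid. f_tx = M·y/J = 2.307 kip/in; f_ty = M·x/J = 1.428 kip/in.
Resultant f_max = √[f_tx² + (f_v + f_ty)²] = √[2.307² + (1.157 + 1.428)²] = 3.465 kip/in.
Capacity per unit length: φr_n = 0.75 × 0.6 × 60 × (0.707 × 0.1875) = 3.579 kip/in.
3.465 ≤ 3.579 → adequate.

f_max ≈ 3.46 kip/in; adequate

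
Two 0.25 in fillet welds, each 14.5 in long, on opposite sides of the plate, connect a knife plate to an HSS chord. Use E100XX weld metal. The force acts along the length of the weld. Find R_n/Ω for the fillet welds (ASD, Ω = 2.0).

R_n/Ω ≈ 154 kip

E100XX → F_EXX = 100 ksi.
Effective throat t_e = 0.707 × 0.25 = 0.1767 in.
Total length L = 29 in; A_we = 0.1767 × 29 = 5.126 in².
F_nw = 0.6 F_EXX = 0.6 × 100 = 60 ksi.
R_n = 60 × 5.126 = 307.5 kip; R_n/Ω = 307.5/2.0 = 153.8 kip.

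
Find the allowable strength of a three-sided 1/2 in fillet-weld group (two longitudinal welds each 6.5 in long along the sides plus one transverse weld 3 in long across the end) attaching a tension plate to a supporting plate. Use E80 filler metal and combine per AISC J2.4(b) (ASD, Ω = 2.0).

R_n/Ω ≈ 136 kip

E80XX → F_EXX = 80 ksi.
t_e = 0.707 × 0.5 = 0.3535 in.
R_nwl = 0.6 × 80 × 0.3535 × 13 = 220.6 kip (longitudinal, 2 welds).
R_nwt = 0.6 × 80 × 0.3535 × 3 = 50.9 kip (transverse, base value).
(i) R_nwl + R_nwt = 271.5 kip; (ii) 0.85 R_nwl + 1.5 R_nwt = 263.9 kip.
R_n = max = 271.5 kip [governs: (i)]; R_n/Ω = 135.7 kip.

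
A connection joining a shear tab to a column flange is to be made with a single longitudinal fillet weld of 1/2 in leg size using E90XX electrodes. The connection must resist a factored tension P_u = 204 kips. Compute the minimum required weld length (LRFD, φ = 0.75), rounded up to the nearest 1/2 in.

E90XX → F_EXX = 90 ksi.
Throat t_e = 0.707 × 0.5 = 0.3535 in.
φr_n = 0.75 × 0.6 × 90 × 0.3535 = 14.32 kips/in.
L_req = P_u / φr_n = 204 / 14.32 = 14.25 in total.
Round up → use L = 14.5 in.

L = 14.5 in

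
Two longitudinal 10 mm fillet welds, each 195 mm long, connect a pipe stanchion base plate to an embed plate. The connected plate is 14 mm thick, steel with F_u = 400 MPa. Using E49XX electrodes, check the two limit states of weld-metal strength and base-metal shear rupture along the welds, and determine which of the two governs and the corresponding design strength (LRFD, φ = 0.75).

E49XX → F_EXX = 490 MPa.
t_e = 0.707 × 10 = 7.07 mm; L = 390 mm.
Weld metal: φR_n = 0.75 × 0.6 × 490 × 7.07 × 390 × 10⁻³ = 608 kN.
Base metal (shear rupture): φR_n = 0.75 × 0.6 × 400 × 14 × 390 × 10⁻³ = 982.8 kN.
Governing: weld metal.

φR_n ≈ 608 kN (weld metal governs)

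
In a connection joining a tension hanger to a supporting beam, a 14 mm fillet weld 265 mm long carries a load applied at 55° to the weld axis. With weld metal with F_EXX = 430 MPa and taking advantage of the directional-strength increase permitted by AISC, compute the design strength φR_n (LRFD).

t_e = 0.707 × 14 = 9.898 mm; A_we = 9.898 × 265 = 2623 mm².
Directional factor: 1.0 + 0.5 sin^1.5(55°) = 1.371.
F_nw = 0.6 × 430 × 1.371 = 353.6 MPa.
φR_n = 0.75 × 353.6 × 2623 × 10⁻³ = 695.7 kN.

φR_n ≈ 696 kN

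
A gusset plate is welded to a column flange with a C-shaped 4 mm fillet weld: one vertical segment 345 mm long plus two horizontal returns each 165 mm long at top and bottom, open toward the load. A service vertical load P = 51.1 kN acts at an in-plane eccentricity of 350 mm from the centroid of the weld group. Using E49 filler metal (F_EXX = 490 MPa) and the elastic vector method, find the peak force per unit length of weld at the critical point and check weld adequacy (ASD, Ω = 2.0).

Total weld length L_w = 675 mm. Treat welds as unit-width lines.
Centroid: x̄ = 2×165×82.5 / 675 = 40.33 mm from the vertical weld.
Polar moment about centroid: J = I_x + I_y = [345³/12 + 2×165×172.5²] + [345×40.33² + 2(165³/12 + 165×42.17²)] = 15140000 mm³.
Direct shear f_v = P/L_w = 51.1×10³ / 675 = 75.7 N/mm (vertical).
Torsion M = P·e = 51.1×10³ × 350 = 17885000 N·mm.
Critical point at (x, y) = (124.7, 172.5) from centroid. f_tx = M·y/J = 203.8 N/mm; f_ty = M·x/J = 147.3 N/mm.
Resultant f_max = √[f_tx² + (f_v + f_ty)²] = √[203.8² + (75.7 + 147.3)²] = 302.1 N/mm.
Capacity per unit length: r_n/Ω = (1/2.0) × 0.6 × 490 × (0.707 × 4) = 415.7 N/mm.
302.1 ≤ 415.7 → adequate.

f_max ≈ 302 N/mm; adequate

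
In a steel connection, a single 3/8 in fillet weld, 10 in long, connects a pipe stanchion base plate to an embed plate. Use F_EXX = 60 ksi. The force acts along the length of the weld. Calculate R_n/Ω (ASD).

Effective throat t_e = 0.707 × 0.375 = 0.2651 in.
Total length L = 10 in; A_we = 0.2651 × 10 = 2.651 in².
F_nw = 0.6 F_EXX = 0.6 × 60 = 36 ksi.
R_n = 36 × 2.651 = 95.45 kip; R_n/Ω = 95.45/2.0 = 47.72 kip.

R_n/Ω ≈ 47.7 kip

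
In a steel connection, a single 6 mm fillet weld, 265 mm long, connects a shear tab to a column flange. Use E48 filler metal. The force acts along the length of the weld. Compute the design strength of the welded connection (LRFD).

φR_n ≈ 243 kN

E48XX → F_EXX = 480 MPa.
Effective throat t_e = 0.707 × 6 = 4.242 mm.
Total length L = 265 mm; A_we = 4.242 × 265 = 1124 mm².
F_nw = 0.6 F_EXX = 0.6 × 480 = 288 MPa.
φR_n = 0.75 × 288 × 1124 × 10⁻³ = 242.8 kN.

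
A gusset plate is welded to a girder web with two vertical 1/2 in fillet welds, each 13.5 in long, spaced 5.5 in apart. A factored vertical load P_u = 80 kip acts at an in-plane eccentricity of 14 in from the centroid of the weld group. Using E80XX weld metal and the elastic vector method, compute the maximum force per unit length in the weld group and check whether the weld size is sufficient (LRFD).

f_max ≈ 14.7 kip/in; NOT adequate

E80XX → F_EXX = 80 ksi.
Total weld length L_w = 27 in. Treat welds as unit-width lines.
Polar moment about centroid: J = 2[d³/12 + d(b/2)²] = 2[13.5³/12 + 13.5×2.75²] = 614.2 in³.
Direct shear f_v = P/L_w = 80 / 27 = 2.963 kip/in (vertical).
Torsion M = P·e = 80 × 14 = 1120 kip·in.
Critical point at (x, y) = (2.75, 6.75) from centroid. f_tx = M·y/J = 12.31 kip/in; f_ty = M·x/J = 5.014 kip/in.
Resultant f_max = √[f_tx² + (f_v + f_ty)²] = √[12.31² + (2.963 + 5.014)²] = 14.67 kip/in.
Capacity per unit length: φr_n = 0.75 × 0.6 × 80 × (0.707 × 0.5) = 12.73 kip/in.
14.67 > 12.73 → NOT adequate.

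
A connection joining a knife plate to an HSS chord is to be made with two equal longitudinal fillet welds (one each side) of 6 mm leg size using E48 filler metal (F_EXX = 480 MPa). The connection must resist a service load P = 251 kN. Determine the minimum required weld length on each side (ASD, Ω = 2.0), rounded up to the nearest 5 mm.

L = 210 mm on each side

Throat t_e = 0.707 × 6 = 4.242 mm.
r_n/Ω = (0.6 × 480 × 4.242) / 2.0 = 610.8 N/mm = 0.6108 kN/mm.
L_req = P / (r_n/Ω) = 251 / 0.6108 = 410.9 mm total.
Per side: 410.9 / 2 = 205.5 mm.
Round up → use L = 210 mm on each side.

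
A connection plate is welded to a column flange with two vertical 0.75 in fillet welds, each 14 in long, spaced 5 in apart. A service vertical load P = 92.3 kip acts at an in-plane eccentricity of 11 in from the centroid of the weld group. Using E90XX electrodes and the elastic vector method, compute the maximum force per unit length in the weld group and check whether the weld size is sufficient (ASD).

E90XX → F_EXX = 90 ksi.
Total weld length L_w = 28 in. Treat welds as unit-width lines.
Polar moment about centroid: J = 2[d³/12 + d(b/2)²] = 2[14³/12 + 14×2.5²] = 632.3 in³.
Direct shear f_v = P/L_w = 92.3 / 28 = 3.296 kip/in (vertical).
Torsion M = P·e = 92.3 × 11 = 1015.3 kip·in.
Critical point at (x, y) = (2.5, 7) from centroid. f_tx = M·y/J = 11.24 kip/in; f_ty = M·x/J = 4.014 kip/in.
Resultant f_max = √[f_tx² + (f_v + f_ty)²] = √[11.24² + (3.296 + 4.014)²] = 13.41 kip/in.
Capacity per unit length: r_n/Ω = (1/2.0) × 0.6 × 90 × (0.707 × 0.75) = 14.32 kip/in.
13.41 ≤ 14.32 → adequate.

f_max ≈ 13.4 kip/in; adequate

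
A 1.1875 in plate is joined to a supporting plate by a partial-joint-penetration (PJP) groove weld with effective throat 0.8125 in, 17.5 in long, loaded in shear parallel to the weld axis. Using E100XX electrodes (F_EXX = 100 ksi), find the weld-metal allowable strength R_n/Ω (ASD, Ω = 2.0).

Effective throat (given) t_e = 0.8125 in.
A_we = 0.8125 × 17.5 = 14.22 in².
F_nw = 0.6 F_EXX = 60 ksi.
R_n/Ω = (60 × 14.22) / 2.0 = 426.6 kips.

R_n/Ω ≈ 427 kips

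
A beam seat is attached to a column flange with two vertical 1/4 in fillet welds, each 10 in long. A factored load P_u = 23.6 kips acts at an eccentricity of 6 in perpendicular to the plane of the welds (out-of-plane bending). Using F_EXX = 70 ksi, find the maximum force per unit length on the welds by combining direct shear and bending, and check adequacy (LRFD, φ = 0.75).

L_w = 2 × 10 = 20 in; section modulus (unit throat) S = 2 × L²/6 = 33.33 in².
Direct shear f_v = P/L_w = 23.6/20 = 1.18 kip/in.
Moment M = P × e = 23.6 × 6 = 141.6 kip·in; bending f_b = M/S = 4.248 kip/in.
f_max = √(f_v² + f_b²) = √(1.18² + 4.248²) = 4.409 kip/in.
φr_n = 0.75 × 0.6 × 70 × (0.707 × 0.25) = 5.568 kip/in → adequate.

f_max ≈ 4.41 kip/in; adequate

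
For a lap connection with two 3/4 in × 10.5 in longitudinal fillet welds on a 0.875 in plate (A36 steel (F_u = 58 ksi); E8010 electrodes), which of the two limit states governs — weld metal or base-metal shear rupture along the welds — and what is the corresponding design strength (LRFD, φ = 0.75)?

φR_n ≈ 401 kip (weld metal governs)

E80XX → F_EXX = 80 ksi.
t_e = 0.707 × 0.75 = 0.5302 in; L = 21 in.
Weld metal: φR_n = 0.75 × 0.6 × 80 × 0.5302 × 21 = 400.9 kip.
Base metal (shear rupture): φR_n = 0.75 × 0.6 × 58 × 0.875 × 21 = 479.6 kip.
Governing: weld metal.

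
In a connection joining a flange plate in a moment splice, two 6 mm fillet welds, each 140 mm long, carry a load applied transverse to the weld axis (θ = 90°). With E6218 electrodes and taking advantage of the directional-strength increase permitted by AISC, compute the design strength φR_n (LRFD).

φR_n ≈ 497 kN

E62XX → F_EXX = 620 MPa.
t_e = 0.707 × 6 = 4.242 mm; A_we = 4.242 × 280 = 1188 mm².
Directional factor: 1.0 + 0.5 sin^1.5(90°) = 1.5.
F_nw = 0.6 × 620 × 1.5 = 558 MPa.
φR_n = 0.75 × 558 × 1188 × 10⁻³ = 497.1 kN.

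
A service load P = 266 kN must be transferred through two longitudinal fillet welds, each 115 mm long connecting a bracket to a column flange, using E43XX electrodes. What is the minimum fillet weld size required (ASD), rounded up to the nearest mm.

w = 13 mm

E43XX → F_EXX = 430 MPa.
Total weld length L = 230 mm.
Required throat t_e = P × Ω / (0.6 F_EXX × L) = 266 × 2.0 / (0.6 × 430 × 230 × 10⁻³) = 8.965 mm.
Required leg w = t_e / 0.707 = 12.68 mm → use 13 mm.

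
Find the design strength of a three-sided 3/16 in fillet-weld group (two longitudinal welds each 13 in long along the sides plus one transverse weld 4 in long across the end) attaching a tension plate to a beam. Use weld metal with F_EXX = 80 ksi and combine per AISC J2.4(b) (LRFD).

φR_n ≈ 143 kip

t_e = 0.707 × 0.1875 = 0.1326 in.
R_nwl = 0.6 × 80 × 0.1326 × 26 = 165.4 kip (longitudinal, 2 welds).
R_nwt = 0.6 × 80 × 0.1326 × 4 = 25.45 kip (transverse, base value).
(i) R_nwl + R_nwt = 190.9 kip; (ii) 0.85 R_nwl + 1.5 R_nwt = 178.8 kip.
R_n = max = 190.9 kip [governs: (i)]; φR_n = 143.2 kip.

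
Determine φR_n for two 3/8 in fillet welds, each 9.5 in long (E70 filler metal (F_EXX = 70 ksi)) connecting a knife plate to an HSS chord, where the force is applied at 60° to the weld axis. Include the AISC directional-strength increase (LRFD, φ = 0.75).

t_e = 0.707 × 0.375 = 0.2651 in; A_we = 0.2651 × 19 = 5.037 in².
Directional factor: 1.0 + 0.5 sin^1.5(60°) = 1.403.
F_nw = 0.6 × 70 × 1.403 = 58.92 ksi.
φR_n = 0.75 × 58.92 × 5.037 = 222.6 kips.

φR_n ≈ 223 kips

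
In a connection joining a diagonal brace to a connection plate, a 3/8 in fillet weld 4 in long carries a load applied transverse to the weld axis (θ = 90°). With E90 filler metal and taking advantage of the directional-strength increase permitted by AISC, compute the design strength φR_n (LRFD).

E90XX → F_EXX = 90 ksi.
t_e = 0.707 × 0.375 = 0.2651 in; A_we = 0.2651 × 4 = 1.06 in².
Directional factor: 1.0 + 0.5 sin^1.5(90°) = 1.5.
F_nw = 0.6 × 90 × 1.5 = 81 ksi.
φR_n = 0.75 × 81 × 1.06 = 64.43 kip.

φR_n ≈ 64.4 kip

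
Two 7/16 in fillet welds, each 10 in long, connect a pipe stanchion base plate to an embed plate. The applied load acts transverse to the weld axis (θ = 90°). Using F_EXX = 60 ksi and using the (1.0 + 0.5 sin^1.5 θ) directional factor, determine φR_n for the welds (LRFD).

φR_n ≈ 251 kip

t_e = 0.707 × 0.4375 = 0.3093 in; A_we = 0.3093 × 20 = 6.186 in².
Directional factor: 1.0 + 0.5 sin^1.5(90°) = 1.5.
F_nw = 0.6 × 60 × 1.5 = 54 ksi.
φR_n = 0.75 × 54 × 6.186 = 250.5 kip.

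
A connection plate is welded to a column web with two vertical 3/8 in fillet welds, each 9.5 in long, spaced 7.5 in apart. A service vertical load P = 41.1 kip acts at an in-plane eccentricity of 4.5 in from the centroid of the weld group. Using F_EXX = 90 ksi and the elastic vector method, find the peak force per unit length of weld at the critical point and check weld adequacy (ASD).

Total weld length L_w = 19 in. Treat welds as unit-width lines.
Polar moment about centroid: J = 2[d³/12 + d(b/2)²] = 2[9.5³/12 + 9.5×3.75²] = 410.1 in³.
Direct shear f_v = P/L_w = 41.1 / 19 = 2.163 kip/in (vertical).
Torsion M = P·e = 41.1 × 4.5 = 184.95 kip·in.
Critical point at (x, y) = (3.75, 4.75) from centroid. f_tx = M·y/J = 2.142 kip/in; f_ty = M·x/J = 1.691 kip/in.
Resultant f_max = √[f_tx² + (f_v + f_ty)²] = √[2.142² + (2.163 + 1.691)²] = 4.41 kip/in.
Capacity per unit length: r_n/Ω = (1/2.0) × 0.6 × 90 × (0.707 × 0.375) = 7.158 kip/in.
4.41 ≤ 7.158 → adequate.

f_max ≈ 4.41 kip/in; adequate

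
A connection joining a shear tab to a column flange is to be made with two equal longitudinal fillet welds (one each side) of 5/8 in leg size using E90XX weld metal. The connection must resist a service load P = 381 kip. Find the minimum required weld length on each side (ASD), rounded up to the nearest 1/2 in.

L = 16 in on each side

E90XX → F_EXX = 90 ksi.
Throat t_e = 0.707 × 0.625 = 0.4419 in.
r_n/Ω = (0.6 × 90 × 0.4419) / 2.0 = 11.93 kip/in.
L_req = P / (r_n/Ω) = 381 / 11.93 = 31.93 in total.
Per side: 31.93 / 2 = 15.97 in.
Round up → use L = 16 in on each side.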